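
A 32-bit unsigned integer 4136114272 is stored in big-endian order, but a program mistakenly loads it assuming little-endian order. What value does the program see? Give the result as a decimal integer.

4136114272 in 32-bit hexadecimal is 0xF6881860.
Stored big-endian, the bytes at ascending addresses are F6 88 18 60.
Read back as little-endian, the first byte is least significant, giving 0x601888F6.
0x601888F6 = 1612220662.

1612220662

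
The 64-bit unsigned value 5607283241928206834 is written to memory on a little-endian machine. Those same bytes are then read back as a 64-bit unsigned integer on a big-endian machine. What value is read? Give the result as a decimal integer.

17485543717565813069

5607283241928206834 in 64-bit hexadecimal is 0x4DD112665E21A9F2.
Stored little-endian, the bytes at ascending addresses are F2 A9 21 5E 66 12 D1 4D.
Read back as big-endian, the last byte is least significant, giving 0xF2A9215E6612D14D.
0xF2A9215E6612D14D = 17485543717565813069.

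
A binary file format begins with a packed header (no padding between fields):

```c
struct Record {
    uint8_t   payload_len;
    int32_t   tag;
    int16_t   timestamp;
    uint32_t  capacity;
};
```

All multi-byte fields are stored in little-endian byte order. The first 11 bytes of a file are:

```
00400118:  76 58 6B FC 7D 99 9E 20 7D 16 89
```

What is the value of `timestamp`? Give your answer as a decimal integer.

`timestamp` follows `payload_len` (1 B), `tag` (4 B), so it starts at offset 1 + 4 = 5 and occupies 2 bytes.
Bytes at offsets 5..6: 99 9E.
In little-endian order the low byte comes first in memory.
Reassemble most-significant byte first: 9E 99 → 0x9E99.
Top bit is set, so as a signed 16-bit value this is 0x9E99 − 2^16 = -24935.

-24935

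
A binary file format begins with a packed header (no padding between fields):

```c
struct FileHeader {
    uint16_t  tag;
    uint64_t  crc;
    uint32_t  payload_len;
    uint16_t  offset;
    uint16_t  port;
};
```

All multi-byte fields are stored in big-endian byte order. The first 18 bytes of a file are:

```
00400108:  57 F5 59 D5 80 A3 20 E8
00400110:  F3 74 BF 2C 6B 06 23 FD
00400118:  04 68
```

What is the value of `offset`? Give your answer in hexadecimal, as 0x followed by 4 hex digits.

`offset` follows `tag` (2 B), `crc` (8 B), `payload_len` (4 B), so it starts at offset 2 + 8 + 4 = 14 and occupies 2 bytes.
Bytes at offsets 14..15: 23 FD.
In big-endian order the high byte comes first in memory.
The bytes are already most-significant first: 0x23FD.

0x23FD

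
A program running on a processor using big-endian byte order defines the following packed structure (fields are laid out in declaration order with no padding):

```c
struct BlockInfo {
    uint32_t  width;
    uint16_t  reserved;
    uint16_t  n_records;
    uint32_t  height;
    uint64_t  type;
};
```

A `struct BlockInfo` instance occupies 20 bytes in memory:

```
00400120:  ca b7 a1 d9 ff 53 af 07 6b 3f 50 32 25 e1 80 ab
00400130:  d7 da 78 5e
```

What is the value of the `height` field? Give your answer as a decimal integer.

1799311410

`height` follows `width` (4 B), `reserved` (2 B), `n_records` (2 B), so it starts at offset 4 + 2 + 2 = 8 and occupies 4 bytes.
Bytes at offsets 8..11: 6B 3F 50 32.
Big-endian stores the most-significant byte at the lowest address.
The bytes are already most-significant first: 0x6B3F5032.
0x6B3F5032 = 1799311410.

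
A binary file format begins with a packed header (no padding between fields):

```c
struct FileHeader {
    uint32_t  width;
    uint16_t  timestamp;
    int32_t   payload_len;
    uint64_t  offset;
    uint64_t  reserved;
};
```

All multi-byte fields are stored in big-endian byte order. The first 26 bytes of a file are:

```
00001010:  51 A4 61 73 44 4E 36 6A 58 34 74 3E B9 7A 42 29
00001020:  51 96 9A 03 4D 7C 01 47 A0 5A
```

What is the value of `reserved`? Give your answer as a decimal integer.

`reserved` follows `width` (4 B), `timestamp` (2 B), `payload_len` (4 B), `offset` (8 B), so it starts at offset 4 + 2 + 4 + 8 = 18 and occupies 8 bytes.
Bytes at offsets 18..25: 9A 03 4D 7C 01 47 A0 5A.
In big-endian order the high byte comes first in memory.
The bytes are already most-significant first: 0x9A034D7C0147A05A.
0x9A034D7C0147A05A = 11097799101763788890.

11097799101763788890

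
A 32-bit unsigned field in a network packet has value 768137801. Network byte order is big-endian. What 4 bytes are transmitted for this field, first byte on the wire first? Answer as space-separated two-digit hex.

768137801 in hexadecimal, padded to 32 bits, is 0x2DC8DA49.
Split into bytes (most-significant first): 2D C8 DA 49.
In big-endian order the high byte comes first in memory.
So the memory order matches the most-significant-first order: 2D C8 DA 49.

2D C8 DA 49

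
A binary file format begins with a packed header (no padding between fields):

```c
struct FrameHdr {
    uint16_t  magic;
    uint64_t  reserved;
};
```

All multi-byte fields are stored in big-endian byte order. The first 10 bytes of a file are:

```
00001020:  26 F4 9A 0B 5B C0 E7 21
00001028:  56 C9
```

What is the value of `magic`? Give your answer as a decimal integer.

9972

`magic` is the first field, at byte offset 0, occupying 2 bytes.
Bytes at offsets 0..1: 26 F4.
Big-endian stores the most-significant byte at the lowest address.
The bytes are already most-significant first: 0x26F4.
0x26F4 = 9972.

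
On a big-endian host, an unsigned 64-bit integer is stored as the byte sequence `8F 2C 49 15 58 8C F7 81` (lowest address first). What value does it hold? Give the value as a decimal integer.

10316701202427737985

In big-endian order the high byte comes first in memory.
The bytes are already most-significant first: 0x8F2C4915588CF781.
0x8F2C4915588CF781 = 10316701202427737985.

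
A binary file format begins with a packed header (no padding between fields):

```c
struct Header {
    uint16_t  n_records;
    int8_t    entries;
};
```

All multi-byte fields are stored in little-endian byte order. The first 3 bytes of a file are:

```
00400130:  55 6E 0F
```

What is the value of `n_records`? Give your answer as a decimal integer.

28245

`n_records` is the first field, at byte offset 0, occupying 2 bytes.
Bytes at offsets 0..1: 55 6E.
Little-endian: lowest address holds the least-significant byte.
Reassemble most-significant byte first: 6E 55 → 0x6E55.
0x6E55 = 28245.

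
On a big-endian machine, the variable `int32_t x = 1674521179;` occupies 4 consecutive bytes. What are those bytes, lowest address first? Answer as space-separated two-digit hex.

1674521179 in hexadecimal, padded to 32 bits, is 0x63CF2A5B.
Split into bytes (most-significant first): 63 CF 2A 5B.
Big-endian stores the most-significant byte at the lowest address.
So the memory order matches the most-significant-first order: 63 CF 2A 5B.

63 CF 2A 5B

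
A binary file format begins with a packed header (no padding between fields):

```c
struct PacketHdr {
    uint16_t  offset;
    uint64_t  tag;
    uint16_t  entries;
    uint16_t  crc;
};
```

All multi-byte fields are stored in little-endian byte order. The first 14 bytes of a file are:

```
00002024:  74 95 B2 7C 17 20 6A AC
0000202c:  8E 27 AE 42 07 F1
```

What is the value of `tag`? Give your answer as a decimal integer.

`tag` follows `offset` (2 bytes), so it starts at byte offset 2 and occupies 8 bytes.
Bytes at offsets 2..9: B2 7C 17 20 6A AC 8E 27.
In little-endian order the low byte comes first in memory.
Reassemble most-significant byte first: 27 8E AC 6A 20 17 7C B2 → 0x278EAC6A20177CB2.
0x278EAC6A20177CB2 = 2850405185977023666.

2850405185977023666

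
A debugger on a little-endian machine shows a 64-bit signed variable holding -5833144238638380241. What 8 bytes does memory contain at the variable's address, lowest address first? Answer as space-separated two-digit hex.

2F CB 57 64 38 82 0C AF

Two's complement of -5833144238638380241 in 64 bits: 5833144238638380241 = 0x50F37DC79BA834D1; invert → 0xAF0C82386457CB2E; add 1 → 0xAF0C82386457CB2F.
Split into bytes (most-significant first): AF 0C 82 38 64 57 CB 2F.
Little-endian: lowest address holds the least-significant byte.
So at ascending addresses the bytes are 2F CB 57 64 38 82 0C AF.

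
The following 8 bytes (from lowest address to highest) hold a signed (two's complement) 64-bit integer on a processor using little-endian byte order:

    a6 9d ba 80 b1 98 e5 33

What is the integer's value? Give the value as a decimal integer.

In little-endian order the low byte comes first in memory.
Reassemble most-significant byte first: 33 E5 98 B1 80 BA 9D A6 → 0x33E598B180BA9DA6.
0x33E598B180BA9DA6 = 3739562953737412006.

3739562953737412006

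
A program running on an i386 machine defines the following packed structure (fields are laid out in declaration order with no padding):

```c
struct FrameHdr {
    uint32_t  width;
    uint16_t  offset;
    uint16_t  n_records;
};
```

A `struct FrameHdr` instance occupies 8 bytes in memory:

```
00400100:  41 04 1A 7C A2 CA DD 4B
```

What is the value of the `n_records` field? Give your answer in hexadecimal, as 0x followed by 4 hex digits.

0x4BDD

`n_records` follows `width` (4 B), `offset` (2 B), so it starts at offset 4 + 2 = 6 and occupies 2 bytes.
Bytes at offsets 6..7: DD 4B.
In little-endian order the low byte comes first in memory.
Reassemble most-significant byte first: 4B DD → 0x4BDD.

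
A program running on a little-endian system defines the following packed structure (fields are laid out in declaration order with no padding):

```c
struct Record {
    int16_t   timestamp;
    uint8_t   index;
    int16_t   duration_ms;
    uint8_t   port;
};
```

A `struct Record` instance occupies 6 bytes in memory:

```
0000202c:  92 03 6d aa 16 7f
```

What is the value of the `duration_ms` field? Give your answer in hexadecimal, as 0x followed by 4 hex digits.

0x16AA

`duration_ms` follows `timestamp` (2 B), `index` (1 B), so it starts at offset 2 + 1 = 3 and occupies 2 bytes.
Bytes at offsets 3..4: AA 16.
Little-endian stores the least-significant byte at the lowest address.
Reassemble most-significant byte first: 16 AA → 0x16AA.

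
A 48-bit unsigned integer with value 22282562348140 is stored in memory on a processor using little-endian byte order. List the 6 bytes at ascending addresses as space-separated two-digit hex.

6C A4 36 10 44 14

22282562348140 in hexadecimal, padded to 48 bits, is 0x14441036A46C.
Split into bytes (most-significant first): 14 44 10 36 A4 6C.
In little-endian order the low byte comes first in memory.
So at ascending addresses the bytes are 6C A4 36 10 44 14.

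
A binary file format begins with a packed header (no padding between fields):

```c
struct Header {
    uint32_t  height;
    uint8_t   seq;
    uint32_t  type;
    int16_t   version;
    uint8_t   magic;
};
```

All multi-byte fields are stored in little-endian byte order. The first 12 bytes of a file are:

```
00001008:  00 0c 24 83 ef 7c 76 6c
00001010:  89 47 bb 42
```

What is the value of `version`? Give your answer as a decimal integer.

`version` follows `height` (4 B), `seq` (1 B), `type` (4 B), so it starts at offset 4 + 1 + 4 = 9 and occupies 2 bytes.
Bytes at offsets 9..10: 47 BB.
Little-endian: lowest address holds the least-significant byte.
Reassemble most-significant byte first: BB 47 → 0xBB47.
Top bit is set, so as a signed 16-bit value this is 0xBB47 − 2^16 = -17593.

-17593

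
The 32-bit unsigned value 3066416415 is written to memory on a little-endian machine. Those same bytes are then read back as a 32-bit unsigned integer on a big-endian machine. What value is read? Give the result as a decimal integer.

3066416415 in 32-bit hexadecimal is 0xB6C5CD1F.
Stored little-endian, the bytes at ascending addresses are 1F CD C5 B6.
Read back as big-endian, the last byte is least significant, giving 0x1FCDC5B6.
0x1FCDC5B6 = 533579190.

533579190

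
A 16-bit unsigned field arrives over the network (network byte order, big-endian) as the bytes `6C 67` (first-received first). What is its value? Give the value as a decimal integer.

27751

In big-endian order the high byte comes first in memory.
The bytes are already most-significant first: 0x6C67.
0x6C67 = 27751.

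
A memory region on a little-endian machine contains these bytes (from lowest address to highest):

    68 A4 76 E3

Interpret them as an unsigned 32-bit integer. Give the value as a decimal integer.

Little-endian stores the least-significant byte at the lowest address.
Reassemble most-significant byte first: E3 76 A4 68 → 0xE376A468.
0xE376A468 = 3816203368.

3816203368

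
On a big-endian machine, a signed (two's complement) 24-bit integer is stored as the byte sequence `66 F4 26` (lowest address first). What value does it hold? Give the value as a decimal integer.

6747174

In big-endian order the high byte comes first in memory.
The bytes are already most-significant first: 0x66F426.
0x66F426 = 6747174.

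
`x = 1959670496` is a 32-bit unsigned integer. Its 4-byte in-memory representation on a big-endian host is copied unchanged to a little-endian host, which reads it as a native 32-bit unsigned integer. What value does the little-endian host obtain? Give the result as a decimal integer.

3761426036

1959670496 in 32-bit hexadecimal is 0x74CE32E0.
Stored big-endian, the bytes at ascending addresses are 74 CE 32 E0.
Read back as little-endian, the first byte is least significant, giving 0xE032CE74.
0xE032CE74 = 3761426036.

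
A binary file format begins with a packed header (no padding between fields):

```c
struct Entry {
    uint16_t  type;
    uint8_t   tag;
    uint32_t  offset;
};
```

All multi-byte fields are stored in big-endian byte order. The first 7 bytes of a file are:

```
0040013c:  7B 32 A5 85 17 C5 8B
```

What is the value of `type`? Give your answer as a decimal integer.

31538

`type` is the first field, at byte offset 0, occupying 2 bytes.
Bytes at offsets 0..1: 7B 32.
Big-endian: lowest address holds the most-significant byte.
The bytes are already most-significant first: 0x7B32.
0x7B32 = 31538.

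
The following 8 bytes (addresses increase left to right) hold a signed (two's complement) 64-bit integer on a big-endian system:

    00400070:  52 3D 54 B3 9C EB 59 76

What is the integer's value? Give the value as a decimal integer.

In big-endian order the high byte comes first in memory.
The bytes are already most-significant first: 0x523D54B39CEB5976.
0x523D54B39CEB5976 = 5925985815097989494.

5925985815097989494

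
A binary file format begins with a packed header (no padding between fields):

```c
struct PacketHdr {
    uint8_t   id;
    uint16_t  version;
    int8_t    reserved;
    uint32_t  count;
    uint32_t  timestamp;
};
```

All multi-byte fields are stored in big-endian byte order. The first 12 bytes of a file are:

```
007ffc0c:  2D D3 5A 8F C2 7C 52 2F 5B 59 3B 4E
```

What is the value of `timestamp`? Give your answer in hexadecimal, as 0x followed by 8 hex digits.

0x5B593B4E

`timestamp` follows `id` (1 B), `version` (2 B), `reserved` (1 B), `count` (4 B), so it starts at offset 1 + 2 + 1 + 4 = 8 and occupies 4 bytes.
Bytes at offsets 8..11: 5B 59 3B 4E.
In big-endian order the high byte comes first in memory.
The bytes are already most-significant first: 0x5B593B4E.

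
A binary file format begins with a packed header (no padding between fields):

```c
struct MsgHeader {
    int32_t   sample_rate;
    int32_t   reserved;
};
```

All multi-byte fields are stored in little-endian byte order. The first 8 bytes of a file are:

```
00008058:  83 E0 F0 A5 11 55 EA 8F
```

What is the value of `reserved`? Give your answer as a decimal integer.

-1880468207

`reserved` follows `sample_rate` (4 bytes), so it starts at byte offset 4 and occupies 4 bytes.
Bytes at offsets 4..7: 11 55 EA 8F.
Little-endian stores the least-significant byte at the lowest address.
Reassemble most-significant byte first: 8F EA 55 11 → 0x8FEA5511.
Top bit is set, so as a signed 32-bit value this is 0x8FEA5511 − 2^32 = -1880468207.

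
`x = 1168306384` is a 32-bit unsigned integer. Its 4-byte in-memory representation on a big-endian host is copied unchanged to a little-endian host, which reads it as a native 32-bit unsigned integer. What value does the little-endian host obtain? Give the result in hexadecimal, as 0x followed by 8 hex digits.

1168306384 in 32-bit hexadecimal is 0x45A2F0D0.
Stored big-endian, the bytes at ascending addresses are 45 A2 F0 D0.
Read back as little-endian, the first byte is least significant, giving 0xD0F0A245.

0xD0F0A245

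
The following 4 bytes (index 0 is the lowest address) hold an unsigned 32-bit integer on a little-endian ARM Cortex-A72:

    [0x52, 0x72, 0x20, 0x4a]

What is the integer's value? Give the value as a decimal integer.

1243640402

Little-endian stores the least-significant byte at the lowest address.
Reassemble most-significant byte first: 4A 20 72 52 → 0x4A207252.
0x4A207252 = 1243640402.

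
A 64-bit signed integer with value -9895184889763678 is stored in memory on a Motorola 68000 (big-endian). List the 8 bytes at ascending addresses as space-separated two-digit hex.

Two's complement of -9895184889763678 in 64 bits: 9895184889763678 = 0x0023279E4457575E; invert → 0xFFDCD861BBA8A8A1; add 1 → 0xFFDCD861BBA8A8A2.
Split into bytes (most-significant first): FF DC D8 61 BB A8 A8 A2.
In big-endian order the high byte comes first in memory.
So the memory order matches the most-significant-first order: FF DC D8 61 BB A8 A8 A2.

FF DC D8 61 BB A8 A8 A2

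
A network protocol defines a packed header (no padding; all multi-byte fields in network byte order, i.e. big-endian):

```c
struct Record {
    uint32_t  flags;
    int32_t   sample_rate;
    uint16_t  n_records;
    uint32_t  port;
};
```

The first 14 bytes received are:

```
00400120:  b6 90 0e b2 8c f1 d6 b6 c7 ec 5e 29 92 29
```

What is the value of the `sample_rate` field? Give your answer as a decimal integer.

-1930307914

`sample_rate` follows `flags` (4 bytes), so it starts at byte offset 4 and occupies 4 bytes.
Bytes at offsets 4..7: 8C F1 D6 B6.
Big-endian stores the most-significant byte at the lowest address.
The bytes are already most-significant first: 0x8CF1D6B6.
Top bit is set, so as a signed 32-bit value this is 0x8CF1D6B6 − 2^32 = -1930307914.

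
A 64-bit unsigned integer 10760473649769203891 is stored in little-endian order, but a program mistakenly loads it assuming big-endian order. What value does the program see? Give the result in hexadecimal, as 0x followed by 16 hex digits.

0xB3C871E5C5E15495

10760473649769203891 in 64-bit hexadecimal is 0x9554E1C5E571C8B3.
Stored little-endian, the bytes at ascending addresses are B3 C8 71 E5 C5 E1 54 95.
Read back as big-endian, the last byte is least significant, giving 0xB3C871E5C5E15495.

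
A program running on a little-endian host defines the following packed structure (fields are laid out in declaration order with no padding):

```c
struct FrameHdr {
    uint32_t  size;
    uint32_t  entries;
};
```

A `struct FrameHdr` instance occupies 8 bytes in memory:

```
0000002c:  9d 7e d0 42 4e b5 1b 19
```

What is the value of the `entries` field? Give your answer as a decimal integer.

421246286

`entries` follows `size` (4 bytes), so it starts at byte offset 4 and occupies 4 bytes.
Bytes at offsets 4..7: 4E B5 1B 19.
Little-endian stores the least-significant byte at the lowest address.
Reassemble most-significant byte first: 19 1B B5 4E → 0x191BB54E.
0x191BB54E = 421246286.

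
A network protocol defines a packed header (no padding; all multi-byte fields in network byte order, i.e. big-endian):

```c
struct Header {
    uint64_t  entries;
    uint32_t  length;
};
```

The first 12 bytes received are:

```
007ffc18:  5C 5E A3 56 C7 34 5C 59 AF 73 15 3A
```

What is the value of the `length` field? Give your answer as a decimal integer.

2943554874

`length` follows `entries` (8 bytes), so it starts at byte offset 8 and occupies 4 bytes.
Bytes at offsets 8..11: AF 73 15 3A.
Big-endian: lowest address holds the most-significant byte.
The bytes are already most-significant first: 0xAF73153A.
0xAF73153A = 2943554874.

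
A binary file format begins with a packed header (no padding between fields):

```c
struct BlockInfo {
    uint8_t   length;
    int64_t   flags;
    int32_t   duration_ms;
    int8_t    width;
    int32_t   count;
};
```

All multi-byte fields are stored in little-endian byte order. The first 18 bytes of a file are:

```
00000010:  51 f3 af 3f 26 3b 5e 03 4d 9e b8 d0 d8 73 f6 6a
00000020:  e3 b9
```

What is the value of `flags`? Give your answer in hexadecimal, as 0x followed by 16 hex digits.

0x4D035E3B263FAFF3

`flags` follows `length` (1 byte), so it starts at byte offset 1 and occupies 8 bytes.
Bytes at offsets 1..8: F3 AF 3F 26 3B 5E 03 4D.
In little-endian order the low byte comes first in memory.
Reassemble most-significant byte first: 4D 03 5E 3B 26 3F AF F3 → 0x4D035E3B263FAFF3.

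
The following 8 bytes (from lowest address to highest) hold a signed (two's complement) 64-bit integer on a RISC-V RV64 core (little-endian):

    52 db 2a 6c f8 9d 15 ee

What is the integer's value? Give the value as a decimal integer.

-1290952027879580846

Little-endian: lowest address holds the least-significant byte.
Reassemble most-significant byte first: EE 15 9D F8 6C 2A DB 52 → 0xEE159DF86C2ADB52.
Top bit is set, so as a signed 64-bit value this is 0xEE159DF86C2ADB52 − 2^64 = -1290952027879580846.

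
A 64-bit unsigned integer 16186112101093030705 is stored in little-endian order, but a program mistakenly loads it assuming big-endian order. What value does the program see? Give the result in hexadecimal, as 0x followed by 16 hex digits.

0x313B4DC0329FA0E0

16186112101093030705 in 64-bit hexadecimal is 0xE0A09F32C04D3B31.
Stored little-endian, the bytes at ascending addresses are 31 3B 4D C0 32 9F A0 E0.
Read back as big-endian, the last byte is least significant, giving 0x313B4DC0329FA0E0.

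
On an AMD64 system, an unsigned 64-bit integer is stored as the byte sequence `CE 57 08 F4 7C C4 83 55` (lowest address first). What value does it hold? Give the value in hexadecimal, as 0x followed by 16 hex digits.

In little-endian order the low byte comes first in memory.
Reassemble most-significant byte first: 55 83 C4 7C F4 08 57 CE → 0x5583C47CF40857CE.

0x5583C47CF40857CE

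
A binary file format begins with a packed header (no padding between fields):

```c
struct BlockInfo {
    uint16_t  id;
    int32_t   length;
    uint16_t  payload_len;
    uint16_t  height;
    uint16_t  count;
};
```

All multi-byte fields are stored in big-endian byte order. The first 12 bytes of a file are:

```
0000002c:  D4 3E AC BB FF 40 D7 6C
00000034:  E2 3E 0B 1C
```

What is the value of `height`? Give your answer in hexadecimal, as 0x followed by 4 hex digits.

`height` follows `id` (2 B), `length` (4 B), `payload_len` (2 B), so it starts at offset 2 + 4 + 2 = 8 and occupies 2 bytes.
Bytes at offsets 8..9: E2 3E.
Big-endian stores the most-significant byte at the lowest address.
The bytes are already most-significant first: 0xE23E.

0xE23E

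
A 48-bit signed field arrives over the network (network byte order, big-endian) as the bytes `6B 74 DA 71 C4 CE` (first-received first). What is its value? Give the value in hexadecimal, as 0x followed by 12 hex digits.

Big-endian: lowest address holds the most-significant byte.
The bytes are already most-significant first: 0x6B74DA71C4CE.

0x6B74DA71C4CE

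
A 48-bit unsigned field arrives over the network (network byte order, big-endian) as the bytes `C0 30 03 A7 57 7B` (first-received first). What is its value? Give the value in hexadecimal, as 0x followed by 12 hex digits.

0xC03003A7577B

In big-endian order the high byte comes first in memory.
The bytes are already most-significant first: 0xC03003A7577B.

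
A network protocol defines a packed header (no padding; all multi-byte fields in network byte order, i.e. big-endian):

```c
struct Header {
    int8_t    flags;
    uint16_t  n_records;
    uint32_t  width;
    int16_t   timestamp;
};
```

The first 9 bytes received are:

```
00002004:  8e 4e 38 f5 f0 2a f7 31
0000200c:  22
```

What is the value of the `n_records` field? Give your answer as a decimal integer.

`n_records` follows `flags` (1 byte), so it starts at byte offset 1 and occupies 2 bytes.
Bytes at offsets 1..2: 4E 38.
In big-endian order the high byte comes first in memory.
The bytes are already most-significant first: 0x4E38.
0x4E38 = 20024.

20024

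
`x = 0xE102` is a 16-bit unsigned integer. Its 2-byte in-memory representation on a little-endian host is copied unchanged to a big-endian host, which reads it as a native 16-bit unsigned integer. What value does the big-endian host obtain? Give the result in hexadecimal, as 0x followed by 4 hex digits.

Stored little-endian, the bytes at ascending addresses are 02 E1.
Read back as big-endian, the last byte is least significant, giving 0x02E1.

0x02E1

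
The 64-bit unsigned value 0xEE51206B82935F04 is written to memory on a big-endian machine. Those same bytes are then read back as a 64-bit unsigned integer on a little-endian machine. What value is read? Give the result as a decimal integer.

315132687291535854

Stored big-endian, the bytes at ascending addresses are EE 51 20 6B 82 93 5F 04.
Read back as little-endian, the first byte is least significant, giving 0x045F93826B2051EE.
0x045F93826B2051EE = 315132687291535854.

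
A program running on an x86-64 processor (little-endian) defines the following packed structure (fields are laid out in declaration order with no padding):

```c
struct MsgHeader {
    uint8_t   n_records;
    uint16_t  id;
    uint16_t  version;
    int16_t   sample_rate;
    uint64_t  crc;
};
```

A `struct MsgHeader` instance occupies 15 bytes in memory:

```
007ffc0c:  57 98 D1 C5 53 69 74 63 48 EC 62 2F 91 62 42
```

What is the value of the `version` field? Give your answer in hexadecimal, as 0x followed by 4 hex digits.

`version` follows `n_records` (1 B), `id` (2 B), so it starts at offset 1 + 2 = 3 and occupies 2 bytes.
Bytes at offsets 3..4: C5 53.
Little-endian: lowest address holds the least-significant byte.
Reassemble most-significant byte first: 53 C5 → 0x53C5.

0x53C5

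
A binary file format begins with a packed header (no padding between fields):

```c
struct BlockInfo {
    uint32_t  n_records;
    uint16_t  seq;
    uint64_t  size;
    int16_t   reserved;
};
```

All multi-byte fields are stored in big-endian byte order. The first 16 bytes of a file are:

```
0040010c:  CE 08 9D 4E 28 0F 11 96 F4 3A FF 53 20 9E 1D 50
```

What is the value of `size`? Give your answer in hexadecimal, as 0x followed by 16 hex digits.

0x1196F43AFF53209E

`size` follows `n_records` (4 B), `seq` (2 B), so it starts at offset 4 + 2 = 6 and occupies 8 bytes.
Bytes at offsets 6..13: 11 96 F4 3A FF 53 20 9E.
Big-endian: lowest address holds the most-significant byte.
The bytes are already most-significant first: 0x1196F43AFF53209E.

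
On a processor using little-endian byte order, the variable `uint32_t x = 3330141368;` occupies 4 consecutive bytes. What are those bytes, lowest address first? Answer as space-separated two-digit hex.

B8 EC 7D C6

3330141368 in hexadecimal, padded to 32 bits, is 0xC67DECB8.
Split into bytes (most-significant first): C6 7D EC B8.
In little-endian order the low byte comes first in memory.
So at ascending addresses the bytes are B8 EC 7D C6.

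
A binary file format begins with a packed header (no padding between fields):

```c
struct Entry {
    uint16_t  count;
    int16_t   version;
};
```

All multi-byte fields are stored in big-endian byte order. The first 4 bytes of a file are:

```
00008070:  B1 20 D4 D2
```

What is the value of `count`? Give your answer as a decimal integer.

45344

`count` is the first field, at byte offset 0, occupying 2 bytes.
Bytes at offsets 0..1: B1 20.
Big-endian stores the most-significant byte at the lowest address.
The bytes are already most-significant first: 0xB120.
0xB120 = 45344.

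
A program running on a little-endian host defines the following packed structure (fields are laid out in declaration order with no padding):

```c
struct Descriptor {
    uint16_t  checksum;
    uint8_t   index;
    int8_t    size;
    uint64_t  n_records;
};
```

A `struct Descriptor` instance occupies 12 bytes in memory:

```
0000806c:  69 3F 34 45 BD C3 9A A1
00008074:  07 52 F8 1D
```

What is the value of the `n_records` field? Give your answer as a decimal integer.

2159566214053675965

`n_records` follows `checksum` (2 B), `index` (1 B), `size` (1 B), so it starts at offset 2 + 1 + 1 = 4 and occupies 8 bytes.
Bytes at offsets 4..11: BD C3 9A A1 07 52 F8 1D.
Little-endian: lowest address holds the least-significant byte.
Reassemble most-significant byte first: 1D F8 52 07 A1 9A C3 BD → 0x1DF85207A19AC3BD.
0x1DF85207A19AC3BD = 2159566214053675965.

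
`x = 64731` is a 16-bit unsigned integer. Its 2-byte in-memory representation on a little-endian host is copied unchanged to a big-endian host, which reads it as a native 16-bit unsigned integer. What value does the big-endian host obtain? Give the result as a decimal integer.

64731 in 16-bit hexadecimal is 0xFCDB.
Stored little-endian, the bytes at ascending addresses are DB FC.
Read back as big-endian, the last byte is least significant, giving 0xDBFC.
0xDBFC = 56316.

56316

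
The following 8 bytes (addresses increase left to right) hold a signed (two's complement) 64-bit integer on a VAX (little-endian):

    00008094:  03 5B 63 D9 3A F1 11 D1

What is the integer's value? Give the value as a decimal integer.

In little-endian order the low byte comes first in memory.
Reassemble most-significant byte first: D1 11 F1 3A D9 63 5B 03 → 0xD111F13AD9635B03.
Top bit is set, so as a signed 64-bit value this is 0xD111F13AD9635B03 − 2^64 = -3381656610120967421.

-3381656610120967421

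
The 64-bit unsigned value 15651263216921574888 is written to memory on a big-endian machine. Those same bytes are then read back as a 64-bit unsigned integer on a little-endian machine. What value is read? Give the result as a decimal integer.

16752757067360777433

15651263216921574888 in 64-bit hexadecimal is 0xD93474F8CABF7DE8.
Stored big-endian, the bytes at ascending addresses are D9 34 74 F8 CA BF 7D E8.
Read back as little-endian, the first byte is least significant, giving 0xE87DBFCAF87434D9.
0xE87DBFCAF87434D9 = 16752757067360777433.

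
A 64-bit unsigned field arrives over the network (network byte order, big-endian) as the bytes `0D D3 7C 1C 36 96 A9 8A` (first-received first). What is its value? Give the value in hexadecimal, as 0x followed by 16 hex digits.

0x0DD37C1C3696A98A

Big-endian: lowest address holds the most-significant byte.
The bytes are already most-significant first: 0x0DD37C1C3696A98A.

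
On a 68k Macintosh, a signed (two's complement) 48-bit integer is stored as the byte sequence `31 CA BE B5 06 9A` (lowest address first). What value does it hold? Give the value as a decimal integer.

54746852689562

In big-endian order the high byte comes first in memory.
The bytes are already most-significant first: 0x31CABEB5069A.
0x31CABEB5069A = 54746852689562.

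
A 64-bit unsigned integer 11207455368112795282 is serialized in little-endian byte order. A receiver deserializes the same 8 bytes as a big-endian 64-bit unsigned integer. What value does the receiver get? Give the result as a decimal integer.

11207455368112795282 in 64-bit hexadecimal is 0x9B88E14714686E92.
Stored little-endian, the bytes at ascending addresses are 92 6E 68 14 47 E1 88 9B.
Read back as big-endian, the last byte is least significant, giving 0x926E681447E1889B.
0x926E681447E1889B = 10551485413290248347.

10551485413290248347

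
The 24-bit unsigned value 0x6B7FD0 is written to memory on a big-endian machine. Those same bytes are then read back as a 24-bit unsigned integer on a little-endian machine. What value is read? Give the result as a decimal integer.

Stored big-endian, the bytes at ascending addresses are 6B 7F D0.
Read back as little-endian, the first byte is least significant, giving 0xD07F6B.
0xD07F6B = 13664107.

13664107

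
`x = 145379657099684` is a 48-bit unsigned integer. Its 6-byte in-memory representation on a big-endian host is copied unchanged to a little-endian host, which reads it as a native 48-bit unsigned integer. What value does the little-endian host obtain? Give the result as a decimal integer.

181049276905604

145379657099684 in 48-bit hexadecimal is 0x8438D6D1A9A4.
Stored big-endian, the bytes at ascending addresses are 84 38 D6 D1 A9 A4.
Read back as little-endian, the first byte is least significant, giving 0xA4A9D1D63884.
0xA4A9D1D63884 = 181049276905604.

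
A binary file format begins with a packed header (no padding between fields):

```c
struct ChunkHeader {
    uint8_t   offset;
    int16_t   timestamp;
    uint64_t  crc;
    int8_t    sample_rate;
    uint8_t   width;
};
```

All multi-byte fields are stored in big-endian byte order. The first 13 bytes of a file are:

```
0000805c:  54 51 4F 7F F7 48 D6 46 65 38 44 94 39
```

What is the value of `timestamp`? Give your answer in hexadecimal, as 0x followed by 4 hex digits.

`timestamp` follows `offset` (1 byte), so it starts at byte offset 1 and occupies 2 bytes.
Bytes at offsets 1..2: 51 4F.
In big-endian order the high byte comes first in memory.
The bytes are already most-significant first: 0x514F.

0x514F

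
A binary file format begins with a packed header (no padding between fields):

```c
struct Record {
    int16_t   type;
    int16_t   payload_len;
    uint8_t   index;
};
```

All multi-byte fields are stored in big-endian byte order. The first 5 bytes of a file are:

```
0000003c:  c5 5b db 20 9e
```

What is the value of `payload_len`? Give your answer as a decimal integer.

`payload_len` follows `type` (2 bytes), so it starts at byte offset 2 and occupies 2 bytes.
Bytes at offsets 2..3: DB 20.
Big-endian stores the most-significant byte at the lowest address.
The bytes are already most-significant first: 0xDB20.
Top bit is set, so as a signed 16-bit value this is 0xDB20 − 2^16 = -9440.

-9440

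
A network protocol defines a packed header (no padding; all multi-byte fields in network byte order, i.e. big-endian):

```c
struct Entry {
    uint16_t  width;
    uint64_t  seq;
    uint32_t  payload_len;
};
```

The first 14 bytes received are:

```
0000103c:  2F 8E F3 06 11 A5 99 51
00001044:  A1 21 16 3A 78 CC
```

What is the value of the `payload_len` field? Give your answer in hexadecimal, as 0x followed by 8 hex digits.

0x163A78CC

`payload_len` follows `width` (2 B), `seq` (8 B), so it starts at offset 2 + 8 = 10 and occupies 4 bytes.
Bytes at offsets 10..13: 16 3A 78 CC.
Big-endian stores the most-significant byte at the lowest address.
The bytes are already most-significant first: 0x163A78CC.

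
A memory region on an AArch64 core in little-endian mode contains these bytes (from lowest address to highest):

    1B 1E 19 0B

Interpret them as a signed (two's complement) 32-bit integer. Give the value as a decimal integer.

186195483

Little-endian stores the least-significant byte at the lowest address.
Reassemble most-significant byte first: 0B 19 1E 1B → 0x0B191E1B.
0x0B191E1B = 186195483.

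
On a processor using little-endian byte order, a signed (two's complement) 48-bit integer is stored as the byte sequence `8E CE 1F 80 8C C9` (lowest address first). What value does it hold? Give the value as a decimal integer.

-59869694538098

In little-endian order the low byte comes first in memory.
Reassemble most-significant byte first: C9 8C 80 1F CE 8E → 0xC98C801FCE8E.
Top bit is set, so as a signed 48-bit value this is 0xC98C801FCE8E − 2^48 = -59869694538098.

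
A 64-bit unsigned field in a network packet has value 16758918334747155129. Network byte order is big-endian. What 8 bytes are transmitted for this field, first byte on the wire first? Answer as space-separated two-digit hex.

E8 93 A3 6E D2 62 9A B9

16758918334747155129 in hexadecimal, padded to 64 bits, is 0xE893A36ED2629AB9.
Split into bytes (most-significant first): E8 93 A3 6E D2 62 9A B9.
Big-endian stores the most-significant byte at the lowest address.
So the memory order matches the most-significant-first order: E8 93 A3 6E D2 62 9A B9.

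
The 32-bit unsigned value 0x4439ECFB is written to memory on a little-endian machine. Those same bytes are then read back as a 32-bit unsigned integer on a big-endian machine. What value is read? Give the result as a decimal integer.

4226562372

Stored little-endian, the bytes at ascending addresses are FB EC 39 44.
Read back as big-endian, the last byte is least significant, giving 0xFBEC3944.
0xFBEC3944 = 4226562372.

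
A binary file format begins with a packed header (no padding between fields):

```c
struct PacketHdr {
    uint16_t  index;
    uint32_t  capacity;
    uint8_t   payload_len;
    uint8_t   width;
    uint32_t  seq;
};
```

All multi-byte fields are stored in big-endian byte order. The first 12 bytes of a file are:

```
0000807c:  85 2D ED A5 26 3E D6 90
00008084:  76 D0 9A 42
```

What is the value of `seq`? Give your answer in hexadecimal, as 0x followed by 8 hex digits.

0x76D09A42

`seq` follows `index` (2 B), `capacity` (4 B), `payload_len` (1 B), `width` (1 B), so it starts at offset 2 + 4 + 1 + 1 = 8 and occupies 4 bytes.
Bytes at offsets 8..11: 76 D0 9A 42.
Big-endian stores the most-significant byte at the lowest address.
The bytes are already most-significant first: 0x76D09A42.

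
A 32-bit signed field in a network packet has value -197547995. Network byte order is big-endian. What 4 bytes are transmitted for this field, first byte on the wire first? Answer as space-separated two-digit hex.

Two's complement of -197547995 in 32 bits: 197547995 = 0x0BC657DB; invert → 0xF439A824; add 1 → 0xF439A825.
Split into bytes (most-significant first): F4 39 A8 25.
In big-endian order the high byte comes first in memory.
So the memory order matches the most-significant-first order: F4 39 A8 25.

F4 39 A8 25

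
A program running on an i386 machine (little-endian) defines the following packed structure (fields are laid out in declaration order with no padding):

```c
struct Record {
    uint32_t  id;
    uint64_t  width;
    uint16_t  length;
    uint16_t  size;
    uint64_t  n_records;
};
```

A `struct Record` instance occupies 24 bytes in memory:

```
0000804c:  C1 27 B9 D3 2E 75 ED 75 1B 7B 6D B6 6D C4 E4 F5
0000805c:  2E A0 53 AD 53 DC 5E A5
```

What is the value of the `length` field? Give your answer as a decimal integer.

50285

`length` follows `id` (4 B), `width` (8 B), so it starts at offset 4 + 8 = 12 and occupies 2 bytes.
Bytes at offsets 12..13: 6D C4.
Little-endian: lowest address holds the least-significant byte.
Reassemble most-significant byte first: C4 6D → 0xC46D.
0xC46D = 50285.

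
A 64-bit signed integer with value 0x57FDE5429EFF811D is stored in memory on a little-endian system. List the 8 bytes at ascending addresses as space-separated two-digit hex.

Split into bytes (most-significant first): 57 FD E5 42 9E FF 81 1D.
Little-endian: lowest address holds the least-significant byte.
So at ascending addresses the bytes are 1D 81 FF 9E 42 E5 FD 57.

1D 81 FF 9E 42 E5 FD 57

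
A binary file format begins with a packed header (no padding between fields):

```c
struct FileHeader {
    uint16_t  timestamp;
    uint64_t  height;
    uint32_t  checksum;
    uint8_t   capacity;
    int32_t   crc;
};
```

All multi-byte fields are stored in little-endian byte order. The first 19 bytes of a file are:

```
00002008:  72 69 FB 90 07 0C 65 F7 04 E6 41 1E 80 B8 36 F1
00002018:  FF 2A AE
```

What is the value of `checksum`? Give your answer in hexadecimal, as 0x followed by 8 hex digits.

`checksum` follows `timestamp` (2 B), `height` (8 B), so it starts at offset 2 + 8 = 10 and occupies 4 bytes.
Bytes at offsets 10..13: 41 1E 80 B8.
Little-endian: lowest address holds the least-significant byte.
Reassemble most-significant byte first: B8 80 1E 41 → 0xB8801E41.

0xB8801E41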